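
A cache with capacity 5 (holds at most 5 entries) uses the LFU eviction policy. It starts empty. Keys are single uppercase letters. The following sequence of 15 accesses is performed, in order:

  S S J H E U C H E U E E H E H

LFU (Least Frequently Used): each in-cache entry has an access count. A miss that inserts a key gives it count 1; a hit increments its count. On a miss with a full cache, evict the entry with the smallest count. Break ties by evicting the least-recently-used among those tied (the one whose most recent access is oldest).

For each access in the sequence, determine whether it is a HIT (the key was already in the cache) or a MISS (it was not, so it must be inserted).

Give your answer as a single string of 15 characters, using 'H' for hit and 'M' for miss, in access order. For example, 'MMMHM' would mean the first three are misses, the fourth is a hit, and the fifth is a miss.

Answer: MHMMMMMHHHHHHHH

Derivation:
LFU simulation (capacity=5):
  1. access S: MISS. Cache: [S(c=1)]
  2. access S: HIT, count now 2. Cache: [S(c=2)]
  3. access J: MISS. Cache: [J(c=1) S(c=2)]
  4. access H: MISS. Cache: [J(c=1) H(c=1) S(c=2)]
  5. access E: MISS. Cache: [J(c=1) H(c=1) E(c=1) S(c=2)]
  6. access U: MISS. Cache: [J(c=1) H(c=1) E(c=1) U(c=1) S(c=2)]
  7. access C: MISS, evict J(c=1). Cache: [H(c=1) E(c=1) U(c=1) C(c=1) S(c=2)]
  8. access H: HIT, count now 2. Cache: [E(c=1) U(c=1) C(c=1) S(c=2) H(c=2)]
  9. access E: HIT, count now 2. Cache: [U(c=1) C(c=1) S(c=2) H(c=2) E(c=2)]
  10. access U: HIT, count now 2. Cache: [C(c=1) S(c=2) H(c=2) E(c=2) U(c=2)]
  11. access E: HIT, count now 3. Cache: [C(c=1) S(c=2) H(c=2) U(c=2) E(c=3)]
  12. access E: HIT, count now 4. Cache: [C(c=1) S(c=2) H(c=2) U(c=2) E(c=4)]
  13. access H: HIT, count now 3. Cache: [C(c=1) S(c=2) U(c=2) H(c=3) E(c=4)]
  14. access E: HIT, count now 5. Cache: [C(c=1) S(c=2) U(c=2) H(c=3) E(c=5)]
  15. access H: HIT, count now 4. Cache: [C(c=1) S(c=2) U(c=2) H(c=4) E(c=5)]
Total: 9 hits, 6 misses, 1 evictions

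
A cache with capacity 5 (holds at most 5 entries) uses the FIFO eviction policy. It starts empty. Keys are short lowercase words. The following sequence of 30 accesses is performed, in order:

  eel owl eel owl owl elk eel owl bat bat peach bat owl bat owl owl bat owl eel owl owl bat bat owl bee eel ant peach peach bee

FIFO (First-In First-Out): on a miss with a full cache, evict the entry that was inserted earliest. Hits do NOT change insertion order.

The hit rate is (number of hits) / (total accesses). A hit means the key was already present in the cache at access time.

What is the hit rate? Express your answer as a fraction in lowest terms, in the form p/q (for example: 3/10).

FIFO simulation (capacity=5):
  1. access eel: MISS. Cache (old->new): [eel]
  2. access owl: MISS. Cache (old->new): [eel owl]
  3. access eel: HIT. Cache (old->new): [eel owl]
  4. access owl: HIT. Cache (old->new): [eel owl]
  5. access owl: HIT. Cache (old->new): [eel owl]
  6. access elk: MISS. Cache (old->new): [eel owl elk]
  7. access eel: HIT. Cache (old->new): [eel owl elk]
  8. access owl: HIT. Cache (old->new): [eel owl elk]
  9. access bat: MISS. Cache (old->new): [eel owl elk bat]
  10. access bat: HIT. Cache (old->new): [eel owl elk bat]
  11. access peach: MISS. Cache (old->new): [eel owl elk bat peach]
  12. access bat: HIT. Cache (old->new): [eel owl elk bat peach]
  13. access owl: HIT. Cache (old->new): [eel owl elk bat peach]
  14. access bat: HIT. Cache (old->new): [eel owl elk bat peach]
  15. access owl: HIT. Cache (old->new): [eel owl elk bat peach]
  16. access owl: HIT. Cache (old->new): [eel owl elk bat peach]
  17. access bat: HIT. Cache (old->new): [eel owl elk bat peach]
  18. access owl: HIT. Cache (old->new): [eel owl elk bat peach]
  19. access eel: HIT. Cache (old->new): [eel owl elk bat peach]
  20. access owl: HIT. Cache (old->new): [eel owl elk bat peach]
  21. access owl: HIT. Cache (old->new): [eel owl elk bat peach]
  22. access bat: HIT. Cache (old->new): [eel owl elk bat peach]
  23. access bat: HIT. Cache (old->new): [eel owl elk bat peach]
  24. access owl: HIT. Cache (old->new): [eel owl elk bat peach]
  25. access bee: MISS, evict eel. Cache (old->new): [owl elk bat peach bee]
  26. access eel: MISS, evict owl. Cache (old->new): [elk bat peach bee eel]
  27. access ant: MISS, evict elk. Cache (old->new): [bat peach bee eel ant]
  28. access peach: HIT. Cache (old->new): [bat peach bee eel ant]
  29. access peach: HIT. Cache (old->new): [bat peach bee eel ant]
  30. access bee: HIT. Cache (old->new): [bat peach bee eel ant]
Total: 22 hits, 8 misses, 3 evictions

Hit rate = 22/30 = 11/15

Answer: 11/15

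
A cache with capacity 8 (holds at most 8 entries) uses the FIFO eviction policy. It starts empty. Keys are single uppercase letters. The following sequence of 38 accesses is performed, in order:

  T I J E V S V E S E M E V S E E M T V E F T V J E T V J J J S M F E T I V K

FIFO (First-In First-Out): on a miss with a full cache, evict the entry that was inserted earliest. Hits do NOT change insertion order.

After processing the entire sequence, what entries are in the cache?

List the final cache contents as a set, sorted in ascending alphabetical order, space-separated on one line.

FIFO simulation (capacity=8):
  1. access T: MISS. Cache (old->new): [T]
  2. access I: MISS. Cache (old->new): [T I]
  3. access J: MISS. Cache (old->new): [T I J]
  4. access E: MISS. Cache (old->new): [T I J E]
  5. access V: MISS. Cache (old->new): [T I J E V]
  6. access S: MISS. Cache (old->new): [T I J E V S]
  7. access V: HIT. Cache (old->new): [T I J E V S]
  8. access E: HIT. Cache (old->new): [T I J E V S]
  9. access S: HIT. Cache (old->new): [T I J E V S]
  10. access E: HIT. Cache (old->new): [T I J E V S]
  11. access M: MISS. Cache (old->new): [T I J E V S M]
  12. access E: HIT. Cache (old->new): [T I J E V S M]
  13. access V: HIT. Cache (old->new): [T I J E V S M]
  14. access S: HIT. Cache (old->new): [T I J E V S M]
  15. access E: HIT. Cache (old->new): [T I J E V S M]
  16. access E: HIT. Cache (old->new): [T I J E V S M]
  17. access M: HIT. Cache (old->new): [T I J E V S M]
  18. access T: HIT. Cache (old->new): [T I J E V S M]
  19. access V: HIT. Cache (old->new): [T I J E V S M]
  20. access E: HIT. Cache (old->new): [T I J E V S M]
  21. access F: MISS. Cache (old->new): [T I J E V S M F]
  22. access T: HIT. Cache (old->new): [T I J E V S M F]
  23. access V: HIT. Cache (old->new): [T I J E V S M F]
  24. access J: HIT. Cache (old->new): [T I J E V S M F]
  25. access E: HIT. Cache (old->new): [T I J E V S M F]
  26. access T: HIT. Cache (old->new): [T I J E V S M F]
  27. access V: HIT. Cache (old->new): [T I J E V S M F]
  28. access J: HIT. Cache (old->new): [T I J E V S M F]
  29. access J: HIT. Cache (old->new): [T I J E V S M F]
  30. access J: HIT. Cache (old->new): [T I J E V S M F]
  31. access S: HIT. Cache (old->new): [T I J E V S M F]
  32. access M: HIT. Cache (old->new): [T I J E V S M F]
  33. access F: HIT. Cache (old->new): [T I J E V S M F]
  34. access E: HIT. Cache (old->new): [T I J E V S M F]
  35. access T: HIT. Cache (old->new): [T I J E V S M F]
  36. access I: HIT. Cache (old->new): [T I J E V S M F]
  37. access V: HIT. Cache (old->new): [T I J E V S M F]
  38. access K: MISS, evict T. Cache (old->new): [I J E V S M F K]
Total: 29 hits, 9 misses, 1 evictions

Answer: E F I J K M S V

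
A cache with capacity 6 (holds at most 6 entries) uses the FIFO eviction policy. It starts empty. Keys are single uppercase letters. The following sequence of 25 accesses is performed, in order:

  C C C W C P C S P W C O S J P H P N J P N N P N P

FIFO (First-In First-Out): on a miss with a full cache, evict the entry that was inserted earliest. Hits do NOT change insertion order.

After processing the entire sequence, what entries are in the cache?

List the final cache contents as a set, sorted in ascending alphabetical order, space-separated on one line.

Answer: H J N O P S

Derivation:
FIFO simulation (capacity=6):
  1. access C: MISS. Cache (old->new): [C]
  2. access C: HIT. Cache (old->new): [C]
  3. access C: HIT. Cache (old->new): [C]
  4. access W: MISS. Cache (old->new): [C W]
  5. access C: HIT. Cache (old->new): [C W]
  6. access P: MISS. Cache (old->new): [C W P]
  7. access C: HIT. Cache (old->new): [C W P]
  8. access S: MISS. Cache (old->new): [C W P S]
  9. access P: HIT. Cache (old->new): [C W P S]
  10. access W: HIT. Cache (old->new): [C W P S]
  11. access C: HIT. Cache (old->new): [C W P S]
  12. access O: MISS. Cache (old->new): [C W P S O]
  13. access S: HIT. Cache (old->new): [C W P S O]
  14. access J: MISS. Cache (old->new): [C W P S O J]
  15. access P: HIT. Cache (old->new): [C W P S O J]
  16. access H: MISS, evict C. Cache (old->new): [W P S O J H]
  17. access P: HIT. Cache (old->new): [W P S O J H]
  18. access N: MISS, evict W. Cache (old->new): [P S O J H N]
  19. access J: HIT. Cache (old->new): [P S O J H N]
  20. access P: HIT. Cache (old->new): [P S O J H N]
  21. access N: HIT. Cache (old->new): [P S O J H N]
  22. access N: HIT. Cache (old->new): [P S O J H N]
  23. access P: HIT. Cache (old->new): [P S O J H N]
  24. access N: HIT. Cache (old->new): [P S O J H N]
  25. access P: HIT. Cache (old->new): [P S O J H N]
Total: 17 hits, 8 misses, 2 evictions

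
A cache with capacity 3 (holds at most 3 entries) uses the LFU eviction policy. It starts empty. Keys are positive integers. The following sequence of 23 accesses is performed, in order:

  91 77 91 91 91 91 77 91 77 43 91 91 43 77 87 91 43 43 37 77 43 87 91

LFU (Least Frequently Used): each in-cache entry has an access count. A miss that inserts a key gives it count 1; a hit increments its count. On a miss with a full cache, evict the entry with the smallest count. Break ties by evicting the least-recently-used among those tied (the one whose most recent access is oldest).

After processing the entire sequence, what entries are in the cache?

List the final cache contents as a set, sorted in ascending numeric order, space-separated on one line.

Answer: 77 87 91

Derivation:
LFU simulation (capacity=3):
  1. access 91: MISS. Cache: [91(c=1)]
  2. access 77: MISS. Cache: [91(c=1) 77(c=1)]
  3. access 91: HIT, count now 2. Cache: [77(c=1) 91(c=2)]
  4. access 91: HIT, count now 3. Cache: [77(c=1) 91(c=3)]
  5. access 91: HIT, count now 4. Cache: [77(c=1) 91(c=4)]
  6. access 91: HIT, count now 5. Cache: [77(c=1) 91(c=5)]
  7. access 77: HIT, count now 2. Cache: [77(c=2) 91(c=5)]
  8. access 91: HIT, count now 6. Cache: [77(c=2) 91(c=6)]
  9. access 77: HIT, count now 3. Cache: [77(c=3) 91(c=6)]
  10. access 43: MISS. Cache: [43(c=1) 77(c=3) 91(c=6)]
  11. access 91: HIT, count now 7. Cache: [43(c=1) 77(c=3) 91(c=7)]
  12. access 91: HIT, count now 8. Cache: [43(c=1) 77(c=3) 91(c=8)]
  13. access 43: HIT, count now 2. Cache: [43(c=2) 77(c=3) 91(c=8)]
  14. access 77: HIT, count now 4. Cache: [43(c=2) 77(c=4) 91(c=8)]
  15. access 87: MISS, evict 43(c=2). Cache: [87(c=1) 77(c=4) 91(c=8)]
  16. access 91: HIT, count now 9. Cache: [87(c=1) 77(c=4) 91(c=9)]
  17. access 43: MISS, evict 87(c=1). Cache: [43(c=1) 77(c=4) 91(c=9)]
  18. access 43: HIT, count now 2. Cache: [43(c=2) 77(c=4) 91(c=9)]
  19. access 37: MISS, evict 43(c=2). Cache: [37(c=1) 77(c=4) 91(c=9)]
  20. access 77: HIT, count now 5. Cache: [37(c=1) 77(c=5) 91(c=9)]
  21. access 43: MISS, evict 37(c=1). Cache: [43(c=1) 77(c=5) 91(c=9)]
  22. access 87: MISS, evict 43(c=1). Cache: [87(c=1) 77(c=5) 91(c=9)]
  23. access 91: HIT, count now 10. Cache: [87(c=1) 77(c=5) 91(c=10)]
Total: 15 hits, 8 misses, 5 evictions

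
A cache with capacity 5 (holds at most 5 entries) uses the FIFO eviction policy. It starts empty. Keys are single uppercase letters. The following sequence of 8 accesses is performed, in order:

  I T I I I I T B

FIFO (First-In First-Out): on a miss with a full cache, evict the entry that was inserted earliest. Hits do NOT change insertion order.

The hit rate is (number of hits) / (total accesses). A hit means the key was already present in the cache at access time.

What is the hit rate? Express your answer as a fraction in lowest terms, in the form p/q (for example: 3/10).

FIFO simulation (capacity=5):
  1. access I: MISS. Cache (old->new): [I]
  2. access T: MISS. Cache (old->new): [I T]
  3. access I: HIT. Cache (old->new): [I T]
  4. access I: HIT. Cache (old->new): [I T]
  5. access I: HIT. Cache (old->new): [I T]
  6. access I: HIT. Cache (old->new): [I T]
  7. access T: HIT. Cache (old->new): [I T]
  8. access B: MISS. Cache (old->new): [I T B]
Total: 5 hits, 3 misses, 0 evictions

Hit rate = 5/8

Answer: 5/8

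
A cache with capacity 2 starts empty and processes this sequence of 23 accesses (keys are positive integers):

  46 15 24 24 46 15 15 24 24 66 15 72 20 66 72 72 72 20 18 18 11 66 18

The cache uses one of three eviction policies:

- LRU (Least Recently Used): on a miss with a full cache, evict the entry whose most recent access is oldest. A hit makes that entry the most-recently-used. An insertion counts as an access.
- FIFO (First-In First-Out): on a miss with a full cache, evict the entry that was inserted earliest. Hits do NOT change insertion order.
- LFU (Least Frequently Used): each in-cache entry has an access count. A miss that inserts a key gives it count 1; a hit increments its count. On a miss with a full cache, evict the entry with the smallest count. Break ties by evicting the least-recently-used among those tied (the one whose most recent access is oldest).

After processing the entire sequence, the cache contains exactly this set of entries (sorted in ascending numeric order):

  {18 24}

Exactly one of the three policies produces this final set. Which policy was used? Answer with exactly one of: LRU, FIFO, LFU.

Simulating under each policy and comparing final sets:
  LRU: final set = {18 66} -> differs
  FIFO: final set = {18 66} -> differs
  LFU: final set = {18 24} -> MATCHES target
Only LFU produces the target set.

Answer: LFU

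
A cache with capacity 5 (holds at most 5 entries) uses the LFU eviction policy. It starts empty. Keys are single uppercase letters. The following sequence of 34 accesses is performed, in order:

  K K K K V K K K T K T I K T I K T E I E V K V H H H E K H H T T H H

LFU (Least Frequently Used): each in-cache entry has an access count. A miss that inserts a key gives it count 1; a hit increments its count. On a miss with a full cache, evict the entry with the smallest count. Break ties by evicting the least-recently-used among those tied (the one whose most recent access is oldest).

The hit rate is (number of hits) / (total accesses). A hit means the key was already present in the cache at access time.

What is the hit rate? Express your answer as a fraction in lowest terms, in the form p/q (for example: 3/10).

LFU simulation (capacity=5):
  1. access K: MISS. Cache: [K(c=1)]
  2. access K: HIT, count now 2. Cache: [K(c=2)]
  3. access K: HIT, count now 3. Cache: [K(c=3)]
  4. access K: HIT, count now 4. Cache: [K(c=4)]
  5. access V: MISS. Cache: [V(c=1) K(c=4)]
  6. access K: HIT, count now 5. Cache: [V(c=1) K(c=5)]
  7. access K: HIT, count now 6. Cache: [V(c=1) K(c=6)]
  8. access K: HIT, count now 7. Cache: [V(c=1) K(c=7)]
  9. access T: MISS. Cache: [V(c=1) T(c=1) K(c=7)]
  10. access K: HIT, count now 8. Cache: [V(c=1) T(c=1) K(c=8)]
  11. access T: HIT, count now 2. Cache: [V(c=1) T(c=2) K(c=8)]
  12. access I: MISS. Cache: [V(c=1) I(c=1) T(c=2) K(c=8)]
  13. access K: HIT, count now 9. Cache: [V(c=1) I(c=1) T(c=2) K(c=9)]
  14. access T: HIT, count now 3. Cache: [V(c=1) I(c=1) T(c=3) K(c=9)]
  15. access I: HIT, count now 2. Cache: [V(c=1) I(c=2) T(c=3) K(c=9)]
  16. access K: HIT, count now 10. Cache: [V(c=1) I(c=2) T(c=3) K(c=10)]
  17. access T: HIT, count now 4. Cache: [V(c=1) I(c=2) T(c=4) K(c=10)]
  18. access E: MISS. Cache: [V(c=1) E(c=1) I(c=2) T(c=4) K(c=10)]
  19. access I: HIT, count now 3. Cache: [V(c=1) E(c=1) I(c=3) T(c=4) K(c=10)]
  20. access E: HIT, count now 2. Cache: [V(c=1) E(c=2) I(c=3) T(c=4) K(c=10)]
  21. access V: HIT, count now 2. Cache: [E(c=2) V(c=2) I(c=3) T(c=4) K(c=10)]
  22. access K: HIT, count now 11. Cache: [E(c=2) V(c=2) I(c=3) T(c=4) K(c=11)]
  23. access V: HIT, count now 3. Cache: [E(c=2) I(c=3) V(c=3) T(c=4) K(c=11)]
  24. access H: MISS, evict E(c=2). Cache: [H(c=1) I(c=3) V(c=3) T(c=4) K(c=11)]
  25. access H: HIT, count now 2. Cache: [H(c=2) I(c=3) V(c=3) T(c=4) K(c=11)]
  26. access H: HIT, count now 3. Cache: [I(c=3) V(c=3) H(c=3) T(c=4) K(c=11)]
  27. access E: MISS, evict I(c=3). Cache: [E(c=1) V(c=3) H(c=3) T(c=4) K(c=11)]
  28. access K: HIT, count now 12. Cache: [E(c=1) V(c=3) H(c=3) T(c=4) K(c=12)]
  29. access H: HIT, count now 4. Cache: [E(c=1) V(c=3) T(c=4) H(c=4) K(c=12)]
  30. access H: HIT, count now 5. Cache: [E(c=1) V(c=3) T(c=4) H(c=5) K(c=12)]
  31. access T: HIT, count now 5. Cache: [E(c=1) V(c=3) H(c=5) T(c=5) K(c=12)]
  32. access T: HIT, count now 6. Cache: [E(c=1) V(c=3) H(c=5) T(c=6) K(c=12)]
  33. access H: HIT, count now 6. Cache: [E(c=1) V(c=3) T(c=6) H(c=6) K(c=12)]
  34. access H: HIT, count now 7. Cache: [E(c=1) V(c=3) T(c=6) H(c=7) K(c=12)]
Total: 27 hits, 7 misses, 2 evictions

Hit rate = 27/34

Answer: 27/34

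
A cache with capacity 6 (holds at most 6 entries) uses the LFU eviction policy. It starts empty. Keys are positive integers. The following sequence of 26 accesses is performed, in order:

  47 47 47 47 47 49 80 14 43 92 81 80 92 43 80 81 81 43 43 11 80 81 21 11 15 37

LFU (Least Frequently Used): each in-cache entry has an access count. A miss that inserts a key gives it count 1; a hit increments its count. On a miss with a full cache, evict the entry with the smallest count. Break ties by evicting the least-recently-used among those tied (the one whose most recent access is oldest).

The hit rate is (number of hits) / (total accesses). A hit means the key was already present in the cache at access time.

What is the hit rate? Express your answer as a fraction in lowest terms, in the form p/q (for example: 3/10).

Answer: 7/13

Derivation:
LFU simulation (capacity=6):
  1. access 47: MISS. Cache: [47(c=1)]
  2. access 47: HIT, count now 2. Cache: [47(c=2)]
  3. access 47: HIT, count now 3. Cache: [47(c=3)]
  4. access 47: HIT, count now 4. Cache: [47(c=4)]
  5. access 47: HIT, count now 5. Cache: [47(c=5)]
  6. access 49: MISS. Cache: [49(c=1) 47(c=5)]
  7. access 80: MISS. Cache: [49(c=1) 80(c=1) 47(c=5)]
  8. access 14: MISS. Cache: [49(c=1) 80(c=1) 14(c=1) 47(c=5)]
  9. access 43: MISS. Cache: [49(c=1) 80(c=1) 14(c=1) 43(c=1) 47(c=5)]
  10. access 92: MISS. Cache: [49(c=1) 80(c=1) 14(c=1) 43(c=1) 92(c=1) 47(c=5)]
  11. access 81: MISS, evict 49(c=1). Cache: [80(c=1) 14(c=1) 43(c=1) 92(c=1) 81(c=1) 47(c=5)]
  12. access 80: HIT, count now 2. Cache: [14(c=1) 43(c=1) 92(c=1) 81(c=1) 80(c=2) 47(c=5)]
  13. access 92: HIT, count now 2. Cache: [14(c=1) 43(c=1) 81(c=1) 80(c=2) 92(c=2) 47(c=5)]
  14. access 43: HIT, count now 2. Cache: [14(c=1) 81(c=1) 80(c=2) 92(c=2) 43(c=2) 47(c=5)]
  15. access 80: HIT, count now 3. Cache: [14(c=1) 81(c=1) 92(c=2) 43(c=2) 80(c=3) 47(c=5)]
  16. access 81: HIT, count now 2. Cache: [14(c=1) 92(c=2) 43(c=2) 81(c=2) 80(c=3) 47(c=5)]
  17. access 81: HIT, count now 3. Cache: [14(c=1) 92(c=2) 43(c=2) 80(c=3) 81(c=3) 47(c=5)]
  18. access 43: HIT, count now 3. Cache: [14(c=1) 92(c=2) 80(c=3) 81(c=3) 43(c=3) 47(c=5)]
  19. access 43: HIT, count now 4. Cache: [14(c=1) 92(c=2) 80(c=3) 81(c=3) 43(c=4) 47(c=5)]
  20. access 11: MISS, evict 14(c=1). Cache: [11(c=1) 92(c=2) 80(c=3) 81(c=3) 43(c=4) 47(c=5)]
  21. access 80: HIT, count now 4. Cache: [11(c=1) 92(c=2) 81(c=3) 43(c=4) 80(c=4) 47(c=5)]
  22. access 81: HIT, count now 4. Cache: [11(c=1) 92(c=2) 43(c=4) 80(c=4) 81(c=4) 47(c=5)]
  23. access 21: MISS, evict 11(c=1). Cache: [21(c=1) 92(c=2) 43(c=4) 80(c=4) 81(c=4) 47(c=5)]
  24. access 11: MISS, evict 21(c=1). Cache: [11(c=1) 92(c=2) 43(c=4) 80(c=4) 81(c=4) 47(c=5)]
  25. access 15: MISS, evict 11(c=1). Cache: [15(c=1) 92(c=2) 43(c=4) 80(c=4) 81(c=4) 47(c=5)]
  26. access 37: MISS, evict 15(c=1). Cache: [37(c=1) 92(c=2) 43(c=4) 80(c=4) 81(c=4) 47(c=5)]
Total: 14 hits, 12 misses, 6 evictions

Hit rate = 14/26 = 7/13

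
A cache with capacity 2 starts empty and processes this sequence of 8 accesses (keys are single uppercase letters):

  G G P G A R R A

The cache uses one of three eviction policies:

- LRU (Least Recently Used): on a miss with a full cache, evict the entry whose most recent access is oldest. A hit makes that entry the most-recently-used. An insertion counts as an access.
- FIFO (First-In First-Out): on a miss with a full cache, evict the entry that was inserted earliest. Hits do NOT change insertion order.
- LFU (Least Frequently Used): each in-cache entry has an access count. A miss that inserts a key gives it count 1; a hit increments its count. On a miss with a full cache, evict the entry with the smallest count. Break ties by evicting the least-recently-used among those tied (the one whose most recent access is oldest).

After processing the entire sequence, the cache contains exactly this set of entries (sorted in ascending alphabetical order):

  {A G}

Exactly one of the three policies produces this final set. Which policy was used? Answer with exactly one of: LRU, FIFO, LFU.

Answer: LFU

Derivation:
Simulating under each policy and comparing final sets:
  LRU: final set = {A R} -> differs
  FIFO: final set = {A R} -> differs
  LFU: final set = {A G} -> MATCHES target
Only LFU produces the target set.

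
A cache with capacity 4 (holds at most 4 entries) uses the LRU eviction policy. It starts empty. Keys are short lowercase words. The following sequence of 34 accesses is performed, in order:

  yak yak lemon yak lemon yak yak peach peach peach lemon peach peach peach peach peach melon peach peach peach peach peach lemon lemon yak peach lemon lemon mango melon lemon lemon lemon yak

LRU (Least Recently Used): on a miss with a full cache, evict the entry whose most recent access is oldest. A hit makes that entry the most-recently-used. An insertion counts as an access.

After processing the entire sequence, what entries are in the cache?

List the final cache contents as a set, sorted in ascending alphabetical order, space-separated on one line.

Answer: lemon mango melon yak

Derivation:
LRU simulation (capacity=4):
  1. access yak: MISS. Cache (LRU->MRU): [yak]
  2. access yak: HIT. Cache (LRU->MRU): [yak]
  3. access lemon: MISS. Cache (LRU->MRU): [yak lemon]
  4. access yak: HIT. Cache (LRU->MRU): [lemon yak]
  5. access lemon: HIT. Cache (LRU->MRU): [yak lemon]
  6. access yak: HIT. Cache (LRU->MRU): [lemon yak]
  7. access yak: HIT. Cache (LRU->MRU): [lemon yak]
  8. access peach: MISS. Cache (LRU->MRU): [lemon yak peach]
  9. access peach: HIT. Cache (LRU->MRU): [lemon yak peach]
  10. access peach: HIT. Cache (LRU->MRU): [lemon yak peach]
  11. access lemon: HIT. Cache (LRU->MRU): [yak peach lemon]
  12. access peach: HIT. Cache (LRU->MRU): [yak lemon peach]
  13. access peach: HIT. Cache (LRU->MRU): [yak lemon peach]
  14. access peach: HIT. Cache (LRU->MRU): [yak lemon peach]
  15. access peach: HIT. Cache (LRU->MRU): [yak lemon peach]
  16. access peach: HIT. Cache (LRU->MRU): [yak lemon peach]
  17. access melon: MISS. Cache (LRU->MRU): [yak lemon peach melon]
  18. access peach: HIT. Cache (LRU->MRU): [yak lemon melon peach]
  19. access peach: HIT. Cache (LRU->MRU): [yak lemon melon peach]
  20. access peach: HIT. Cache (LRU->MRU): [yak lemon melon peach]
  21. access peach: HIT. Cache (LRU->MRU): [yak lemon melon peach]
  22. access peach: HIT. Cache (LRU->MRU): [yak lemon melon peach]
  23. access lemon: HIT. Cache (LRU->MRU): [yak melon peach lemon]
  24. access lemon: HIT. Cache (LRU->MRU): [yak melon peach lemon]
  25. access yak: HIT. Cache (LRU->MRU): [melon peach lemon yak]
  26. access peach: HIT. Cache (LRU->MRU): [melon lemon yak peach]
  27. access lemon: HIT. Cache (LRU->MRU): [melon yak peach lemon]
  28. access lemon: HIT. Cache (LRU->MRU): [melon yak peach lemon]
  29. access mango: MISS, evict melon. Cache (LRU->MRU): [yak peach lemon mango]
  30. access melon: MISS, evict yak. Cache (LRU->MRU): [peach lemon mango melon]
  31. access lemon: HIT. Cache (LRU->MRU): [peach mango melon lemon]
  32. access lemon: HIT. Cache (LRU->MRU): [peach mango melon lemon]
  33. access lemon: HIT. Cache (LRU->MRU): [peach mango melon lemon]
  34. access yak: MISS, evict peach. Cache (LRU->MRU): [mango melon lemon yak]
Total: 27 hits, 7 misses, 3 evictions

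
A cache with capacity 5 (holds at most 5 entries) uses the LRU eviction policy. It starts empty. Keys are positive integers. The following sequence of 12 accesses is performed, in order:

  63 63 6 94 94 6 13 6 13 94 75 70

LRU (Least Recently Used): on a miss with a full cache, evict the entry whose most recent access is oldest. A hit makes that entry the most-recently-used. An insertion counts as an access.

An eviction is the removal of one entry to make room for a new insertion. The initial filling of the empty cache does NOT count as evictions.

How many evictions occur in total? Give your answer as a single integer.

LRU simulation (capacity=5):
  1. access 63: MISS. Cache (LRU->MRU): [63]
  2. access 63: HIT. Cache (LRU->MRU): [63]
  3. access 6: MISS. Cache (LRU->MRU): [63 6]
  4. access 94: MISS. Cache (LRU->MRU): [63 6 94]
  5. access 94: HIT. Cache (LRU->MRU): [63 6 94]
  6. access 6: HIT. Cache (LRU->MRU): [63 94 6]
  7. access 13: MISS. Cache (LRU->MRU): [63 94 6 13]
  8. access 6: HIT. Cache (LRU->MRU): [63 94 13 6]
  9. access 13: HIT. Cache (LRU->MRU): [63 94 6 13]
  10. access 94: HIT. Cache (LRU->MRU): [63 6 13 94]
  11. access 75: MISS. Cache (LRU->MRU): [63 6 13 94 75]
  12. access 70: MISS, evict 63. Cache (LRU->MRU): [6 13 94 75 70]
Total: 6 hits, 6 misses, 1 evictions

Answer: 1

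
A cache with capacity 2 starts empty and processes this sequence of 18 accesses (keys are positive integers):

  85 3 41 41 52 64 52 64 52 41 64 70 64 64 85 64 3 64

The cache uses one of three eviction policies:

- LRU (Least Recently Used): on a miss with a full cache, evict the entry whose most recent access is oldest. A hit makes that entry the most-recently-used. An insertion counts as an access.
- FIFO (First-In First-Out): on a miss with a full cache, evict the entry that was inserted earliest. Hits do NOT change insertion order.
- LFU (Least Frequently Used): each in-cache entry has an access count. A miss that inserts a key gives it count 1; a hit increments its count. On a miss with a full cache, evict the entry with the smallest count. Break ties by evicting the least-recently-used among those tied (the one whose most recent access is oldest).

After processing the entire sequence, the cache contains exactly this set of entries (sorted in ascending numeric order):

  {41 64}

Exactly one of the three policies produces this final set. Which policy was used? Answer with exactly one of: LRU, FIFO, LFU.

Answer: LFU

Derivation:
Simulating under each policy and comparing final sets:
  LRU: final set = {3 64} -> differs
  FIFO: final set = {3 64} -> differs
  LFU: final set = {41 64} -> MATCHES target
Only LFU produces the target set.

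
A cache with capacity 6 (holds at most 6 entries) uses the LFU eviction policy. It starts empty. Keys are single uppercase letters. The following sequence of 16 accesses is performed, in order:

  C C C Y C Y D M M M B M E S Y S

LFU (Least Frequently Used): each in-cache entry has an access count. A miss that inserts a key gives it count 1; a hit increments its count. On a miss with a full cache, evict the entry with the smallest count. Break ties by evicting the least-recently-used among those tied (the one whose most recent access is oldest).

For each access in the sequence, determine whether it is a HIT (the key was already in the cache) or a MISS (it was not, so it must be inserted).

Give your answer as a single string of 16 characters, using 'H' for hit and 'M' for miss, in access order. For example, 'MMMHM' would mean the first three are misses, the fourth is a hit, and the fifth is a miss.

Answer: MHHMHHMMHHMHMMHH

Derivation:
LFU simulation (capacity=6):
  1. access C: MISS. Cache: [C(c=1)]
  2. access C: HIT, count now 2. Cache: [C(c=2)]
  3. access C: HIT, count now 3. Cache: [C(c=3)]
  4. access Y: MISS. Cache: [Y(c=1) C(c=3)]
  5. access C: HIT, count now 4. Cache: [Y(c=1) C(c=4)]
  6. access Y: HIT, count now 2. Cache: [Y(c=2) C(c=4)]
  7. access D: MISS. Cache: [D(c=1) Y(c=2) C(c=4)]
  8. access M: MISS. Cache: [D(c=1) M(c=1) Y(c=2) C(c=4)]
  9. access M: HIT, count now 2. Cache: [D(c=1) Y(c=2) M(c=2) C(c=4)]
  10. access M: HIT, count now 3. Cache: [D(c=1) Y(c=2) M(c=3) C(c=4)]
  11. access B: MISS. Cache: [D(c=1) B(c=1) Y(c=2) M(c=3) C(c=4)]
  12. access M: HIT, count now 4. Cache: [D(c=1) B(c=1) Y(c=2) C(c=4) M(c=4)]
  13. access E: MISS. Cache: [D(c=1) B(c=1) E(c=1) Y(c=2) C(c=4) M(c=4)]
  14. access S: MISS, evict D(c=1). Cache: [B(c=1) E(c=1) S(c=1) Y(c=2) C(c=4) M(c=4)]
  15. access Y: HIT, count now 3. Cache: [B(c=1) E(c=1) S(c=1) Y(c=3) C(c=4) M(c=4)]
  16. access S: HIT, count now 2. Cache: [B(c=1) E(c=1) S(c=2) Y(c=3) C(c=4) M(c=4)]
Total: 9 hits, 7 misses, 1 evictions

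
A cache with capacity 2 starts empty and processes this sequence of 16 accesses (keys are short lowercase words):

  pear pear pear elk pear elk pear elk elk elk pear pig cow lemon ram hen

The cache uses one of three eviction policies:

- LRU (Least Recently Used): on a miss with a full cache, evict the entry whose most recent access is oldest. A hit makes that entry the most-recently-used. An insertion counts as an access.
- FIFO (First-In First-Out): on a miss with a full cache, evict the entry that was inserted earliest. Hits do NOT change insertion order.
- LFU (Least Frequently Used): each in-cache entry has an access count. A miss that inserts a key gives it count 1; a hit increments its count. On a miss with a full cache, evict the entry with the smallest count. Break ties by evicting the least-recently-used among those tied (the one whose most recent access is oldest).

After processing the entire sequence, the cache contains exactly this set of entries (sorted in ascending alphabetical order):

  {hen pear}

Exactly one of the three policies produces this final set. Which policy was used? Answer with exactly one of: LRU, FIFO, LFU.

Simulating under each policy and comparing final sets:
  LRU: final set = {hen ram} -> differs
  FIFO: final set = {hen ram} -> differs
  LFU: final set = {hen pear} -> MATCHES target
Only LFU produces the target set.

Answer: LFU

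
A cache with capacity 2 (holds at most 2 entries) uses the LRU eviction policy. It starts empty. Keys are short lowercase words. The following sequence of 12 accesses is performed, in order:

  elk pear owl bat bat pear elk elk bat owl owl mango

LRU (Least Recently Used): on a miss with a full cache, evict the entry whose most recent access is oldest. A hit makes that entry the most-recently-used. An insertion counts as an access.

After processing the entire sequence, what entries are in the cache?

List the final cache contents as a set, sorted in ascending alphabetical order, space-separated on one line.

LRU simulation (capacity=2):
  1. access elk: MISS. Cache (LRU->MRU): [elk]
  2. access pear: MISS. Cache (LRU->MRU): [elk pear]
  3. access owl: MISS, evict elk. Cache (LRU->MRU): [pear owl]
  4. access bat: MISS, evict pear. Cache (LRU->MRU): [owl bat]
  5. access bat: HIT. Cache (LRU->MRU): [owl bat]
  6. access pear: MISS, evict owl. Cache (LRU->MRU): [bat pear]
  7. access elk: MISS, evict bat. Cache (LRU->MRU): [pear elk]
  8. access elk: HIT. Cache (LRU->MRU): [pear elk]
  9. access bat: MISS, evict pear. Cache (LRU->MRU): [elk bat]
  10. access owl: MISS, evict elk. Cache (LRU->MRU): [bat owl]
  11. access owl: HIT. Cache (LRU->MRU): [bat owl]
  12. access mango: MISS, evict bat. Cache (LRU->MRU): [owl mango]
Total: 3 hits, 9 misses, 7 evictions

Answer: mango owl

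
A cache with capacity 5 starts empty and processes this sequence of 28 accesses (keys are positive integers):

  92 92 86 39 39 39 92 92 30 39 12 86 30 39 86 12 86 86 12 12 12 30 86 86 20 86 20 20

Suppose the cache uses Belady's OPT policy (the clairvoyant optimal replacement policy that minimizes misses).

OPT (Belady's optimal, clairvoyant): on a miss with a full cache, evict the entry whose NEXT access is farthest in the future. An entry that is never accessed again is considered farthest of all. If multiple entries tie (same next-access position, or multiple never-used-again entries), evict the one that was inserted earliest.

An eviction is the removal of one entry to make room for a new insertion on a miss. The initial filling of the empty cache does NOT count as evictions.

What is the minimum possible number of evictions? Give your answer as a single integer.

OPT (Belady) simulation (capacity=5):
  1. access 92: MISS. Cache: [92]
  2. access 92: HIT. Next use of 92: step 7. Cache: [92]
  3. access 86: MISS. Cache: [92 86]
  4. access 39: MISS. Cache: [92 86 39]
  5. access 39: HIT. Next use of 39: step 6. Cache: [92 86 39]
  6. access 39: HIT. Next use of 39: step 10. Cache: [92 86 39]
  7. access 92: HIT. Next use of 92: step 8. Cache: [92 86 39]
  8. access 92: HIT. Next use of 92: never. Cache: [92 86 39]
  9. access 30: MISS. Cache: [92 86 39 30]
  10. access 39: HIT. Next use of 39: step 14. Cache: [92 86 39 30]
  11. access 12: MISS. Cache: [92 86 39 30 12]
  12. access 86: HIT. Next use of 86: step 15. Cache: [92 86 39 30 12]
  13. access 30: HIT. Next use of 30: step 22. Cache: [92 86 39 30 12]
  14. access 39: HIT. Next use of 39: never. Cache: [92 86 39 30 12]
  15. access 86: HIT. Next use of 86: step 17. Cache: [92 86 39 30 12]
  16. access 12: HIT. Next use of 12: step 19. Cache: [92 86 39 30 12]
  17. access 86: HIT. Next use of 86: step 18. Cache: [92 86 39 30 12]
  18. access 86: HIT. Next use of 86: step 23. Cache: [92 86 39 30 12]
  19. access 12: HIT. Next use of 12: step 20. Cache: [92 86 39 30 12]
  20. access 12: HIT. Next use of 12: step 21. Cache: [92 86 39 30 12]
  21. access 12: HIT. Next use of 12: never. Cache: [92 86 39 30 12]
  22. access 30: HIT. Next use of 30: never. Cache: [92 86 39 30 12]
  23. access 86: HIT. Next use of 86: step 24. Cache: [92 86 39 30 12]
  24. access 86: HIT. Next use of 86: step 26. Cache: [92 86 39 30 12]
  25. access 20: MISS, evict 92 (next use: never). Cache: [86 39 30 12 20]
  26. access 86: HIT. Next use of 86: never. Cache: [86 39 30 12 20]
  27. access 20: HIT. Next use of 20: step 28. Cache: [86 39 30 12 20]
  28. access 20: HIT. Next use of 20: never. Cache: [86 39 30 12 20]
Total: 22 hits, 6 misses, 1 evictions

Answer: 1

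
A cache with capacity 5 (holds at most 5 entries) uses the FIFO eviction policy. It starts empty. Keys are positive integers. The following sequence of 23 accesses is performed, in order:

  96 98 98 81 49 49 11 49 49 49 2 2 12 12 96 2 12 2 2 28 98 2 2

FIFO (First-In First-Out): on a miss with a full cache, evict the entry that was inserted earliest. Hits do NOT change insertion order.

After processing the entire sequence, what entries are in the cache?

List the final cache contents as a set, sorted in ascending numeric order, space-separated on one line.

Answer: 2 12 28 96 98

Derivation:
FIFO simulation (capacity=5):
  1. access 96: MISS. Cache (old->new): [96]
  2. access 98: MISS. Cache (old->new): [96 98]
  3. access 98: HIT. Cache (old->new): [96 98]
  4. access 81: MISS. Cache (old->new): [96 98 81]
  5. access 49: MISS. Cache (old->new): [96 98 81 49]
  6. access 49: HIT. Cache (old->new): [96 98 81 49]
  7. access 11: MISS. Cache (old->new): [96 98 81 49 11]
  8. access 49: HIT. Cache (old->new): [96 98 81 49 11]
  9. access 49: HIT. Cache (old->new): [96 98 81 49 11]
  10. access 49: HIT. Cache (old->new): [96 98 81 49 11]
  11. access 2: MISS, evict 96. Cache (old->new): [98 81 49 11 2]
  12. access 2: HIT. Cache (old->new): [98 81 49 11 2]
  13. access 12: MISS, evict 98. Cache (old->new): [81 49 11 2 12]
  14. access 12: HIT. Cache (old->new): [81 49 11 2 12]
  15. access 96: MISS, evict 81. Cache (old->new): [49 11 2 12 96]
  16. access 2: HIT. Cache (old->new): [49 11 2 12 96]
  17. access 12: HIT. Cache (old->new): [49 11 2 12 96]
  18. access 2: HIT. Cache (old->new): [49 11 2 12 96]
  19. access 2: HIT. Cache (old->new): [49 11 2 12 96]
  20. access 28: MISS, evict 49. Cache (old->new): [11 2 12 96 28]
  21. access 98: MISS, evict 11. Cache (old->new): [2 12 96 28 98]
  22. access 2: HIT. Cache (old->new): [2 12 96 28 98]
  23. access 2: HIT. Cache (old->new): [2 12 96 28 98]
Total: 13 hits, 10 misses, 5 evictions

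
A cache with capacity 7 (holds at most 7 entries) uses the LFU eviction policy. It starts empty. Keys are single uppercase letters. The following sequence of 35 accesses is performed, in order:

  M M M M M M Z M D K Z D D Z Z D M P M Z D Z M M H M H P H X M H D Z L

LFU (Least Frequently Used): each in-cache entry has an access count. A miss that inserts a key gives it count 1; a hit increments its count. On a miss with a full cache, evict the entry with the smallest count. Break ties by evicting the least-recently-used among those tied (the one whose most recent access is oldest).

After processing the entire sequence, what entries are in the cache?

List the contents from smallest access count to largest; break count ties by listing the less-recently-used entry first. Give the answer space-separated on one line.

Answer: X L P H D Z M

Derivation:
LFU simulation (capacity=7):
  1. access M: MISS. Cache: [M(c=1)]
  2. access M: HIT, count now 2. Cache: [M(c=2)]
  3. access M: HIT, count now 3. Cache: [M(c=3)]
  4. access M: HIT, count now 4. Cache: [M(c=4)]
  5. access M: HIT, count now 5. Cache: [M(c=5)]
  6. access M: HIT, count now 6. Cache: [M(c=6)]
  7. access Z: MISS. Cache: [Z(c=1) M(c=6)]
  8. access M: HIT, count now 7. Cache: [Z(c=1) M(c=7)]
  9. access D: MISS. Cache: [Z(c=1) D(c=1) M(c=7)]
  10. access K: MISS. Cache: [Z(c=1) D(c=1) K(c=1) M(c=7)]
  11. access Z: HIT, count now 2. Cache: [D(c=1) K(c=1) Z(c=2) M(c=7)]
  12. access D: HIT, count now 2. Cache: [K(c=1) Z(c=2) D(c=2) M(c=7)]
  13. access D: HIT, count now 3. Cache: [K(c=1) Z(c=2) D(c=3) M(c=7)]
  14. access Z: HIT, count now 3. Cache: [K(c=1) D(c=3) Z(c=3) M(c=7)]
  15. access Z: HIT, count now 4. Cache: [K(c=1) D(c=3) Z(c=4) M(c=7)]
  16. access D: HIT, count now 4. Cache: [K(c=1) Z(c=4) D(c=4) M(c=7)]
  17. access M: HIT, count now 8. Cache: [K(c=1) Z(c=4) D(c=4) M(c=8)]
  18. access P: MISS. Cache: [K(c=1) P(c=1) Z(c=4) D(c=4) M(c=8)]
  19. access M: HIT, count now 9. Cache: [K(c=1) P(c=1) Z(c=4) D(c=4) M(c=9)]
  20. access Z: HIT, count now 5. Cache: [K(c=1) P(c=1) D(c=4) Z(c=5) M(c=9)]
  21. access D: HIT, count now 5. Cache: [K(c=1) P(c=1) Z(c=5) D(c=5) M(c=9)]
  22. access Z: HIT, count now 6. Cache: [K(c=1) P(c=1) D(c=5) Z(c=6) M(c=9)]
  23. access M: HIT, count now 10. Cache: [K(c=1) P(c=1) D(c=5) Z(c=6) M(c=10)]
  24. access M: HIT, count now 11. Cache: [K(c=1) P(c=1) D(c=5) Z(c=6) M(c=11)]
  25. access H: MISS. Cache: [K(c=1) P(c=1) H(c=1) D(c=5) Z(c=6) M(c=11)]
  26. access M: HIT, count now 12. Cache: [K(c=1) P(c=1) H(c=1) D(c=5) Z(c=6) M(c=12)]
  27. access H: HIT, count now 2. Cache: [K(c=1) P(c=1) H(c=2) D(c=5) Z(c=6) M(c=12)]
  28. access P: HIT, count now 2. Cache: [K(c=1) H(c=2) P(c=2) D(c=5) Z(c=6) M(c=12)]
  29. access H: HIT, count now 3. Cache: [K(c=1) P(c=2) H(c=3) D(c=5) Z(c=6) M(c=12)]
  30. access X: MISS. Cache: [K(c=1) X(c=1) P(c=2) H(c=3) D(c=5) Z(c=6) M(c=12)]
  31. access M: HIT, count now 13. Cache: [K(c=1) X(c=1) P(c=2) H(c=3) D(c=5) Z(c=6) M(c=13)]
  32. access H: HIT, count now 4. Cache: [K(c=1) X(c=1) P(c=2) H(c=4) D(c=5) Z(c=6) M(c=13)]
  33. access D: HIT, count now 6. Cache: [K(c=1) X(c=1) P(c=2) H(c=4) Z(c=6) D(c=6) M(c=13)]
  34. access Z: HIT, count now 7. Cache: [K(c=1) X(c=1) P(c=2) H(c=4) D(c=6) Z(c=7) M(c=13)]
  35. access L: MISS, evict K(c=1). Cache: [X(c=1) L(c=1) P(c=2) H(c=4) D(c=6) Z(c=7) M(c=13)]
Total: 27 hits, 8 misses, 1 evictions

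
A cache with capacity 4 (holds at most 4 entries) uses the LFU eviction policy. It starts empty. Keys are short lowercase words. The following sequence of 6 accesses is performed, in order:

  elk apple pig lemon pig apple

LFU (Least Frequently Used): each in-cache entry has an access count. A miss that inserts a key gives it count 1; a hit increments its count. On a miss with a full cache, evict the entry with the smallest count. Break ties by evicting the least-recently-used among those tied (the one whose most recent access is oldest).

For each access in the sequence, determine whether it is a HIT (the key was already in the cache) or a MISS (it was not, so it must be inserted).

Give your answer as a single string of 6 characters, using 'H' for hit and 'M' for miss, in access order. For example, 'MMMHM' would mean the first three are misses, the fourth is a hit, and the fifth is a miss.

LFU simulation (capacity=4):
  1. access elk: MISS. Cache: [elk(c=1)]
  2. access apple: MISS. Cache: [elk(c=1) apple(c=1)]
  3. access pig: MISS. Cache: [elk(c=1) apple(c=1) pig(c=1)]
  4. access lemon: MISS. Cache: [elk(c=1) apple(c=1) pig(c=1) lemon(c=1)]
  5. access pig: HIT, count now 2. Cache: [elk(c=1) apple(c=1) lemon(c=1) pig(c=2)]
  6. access apple: HIT, count now 2. Cache: [elk(c=1) lemon(c=1) pig(c=2) apple(c=2)]
Total: 2 hits, 4 misses, 0 evictions

Answer: MMMMHH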